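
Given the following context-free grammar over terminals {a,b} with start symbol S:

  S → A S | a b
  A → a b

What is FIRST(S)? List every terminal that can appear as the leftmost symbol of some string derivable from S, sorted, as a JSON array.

FIRST iteration:
[1]
  A via A→a b: +{a}
  S via S→A S: +{a}
  FIRST(S)={a}  FIRST(A)={a}
[2] (stable)
  FIRST(S)={a}  FIRST(A)={a}

FIRST(S) = ["a"]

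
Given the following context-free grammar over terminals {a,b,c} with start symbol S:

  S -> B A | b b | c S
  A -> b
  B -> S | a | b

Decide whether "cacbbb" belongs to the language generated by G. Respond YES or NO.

Convert to CNF:
  S -> B A | T0 T0 | T1 S
  A -> b
  B -> B A | T0 T0 | T1 S | a | b
  T0 -> b
  T1 -> c

CYK table (by increasing span):
  T[0,0] 'c' = {T1}  orig:{}
  T[1,1] 'a' = {B}
  T[2,2] 'c' = {T1}  orig:{}
  T[3,3] 'b' = {A,B,T0}  orig:{A,B}
  T[4,4] 'b' = {A,B,T0}  orig:{A,B}
  T[5,5] 'b' = {A,B,T0}  orig:{A,B}
  T[0,1] 'ca' = ∅
  T[1,2] 'ac' = ∅
  T[2,3] 'cb' = ∅
  T[3,4] 'bb' = {B,S}
  T[4,5] 'bb' = {B,S}
  T[0,2] 'cac' = ∅
  T[1,3] 'acb' = ∅
  T[2,4] 'cbb' = {B,S}
  T[3,5] 'bbb' = {B,S}
  T[0,3] 'cacb' = ∅
  T[1,4] 'acbb' = ∅
  T[2,5] 'cbbb' = {B,S}
  T[0,4] 'cacbb' = ∅
  T[1,5] 'acbbb' = ∅
  T[0,5] 'cacbbb' = ∅

S ∉ T[0,5] ⇒ NO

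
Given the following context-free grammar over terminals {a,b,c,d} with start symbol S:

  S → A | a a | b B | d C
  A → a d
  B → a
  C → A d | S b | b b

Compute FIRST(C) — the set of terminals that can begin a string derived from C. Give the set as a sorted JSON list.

FIRST sets, iterate to fixpoint:
[1]
  A via A→a d: +{a}
  B via B→a: +{a}
  C via C→A d: +{a}
  C via C→b b: +{b}
  S via S→A: +{a}
  S via S→b B: +{b}
  S via S→d C: +{d}
  FIRST(S)={a,b,d}  FIRST(A)={a}  FIRST(B)={a}  FIRST(C)={a,b}
[2]
  C via C→S b: +{d}
  FIRST(S)={a,b,d}  FIRST(A)={a}  FIRST(B)={a}  FIRST(C)={a,b,d}
[3] — fixpoint
  FIRST(S)={a,b,d}  FIRST(A)={a}  FIRST(B)={a}  FIRST(C)={a,b,d}

FIRST(C) = ["a", "b", "d"]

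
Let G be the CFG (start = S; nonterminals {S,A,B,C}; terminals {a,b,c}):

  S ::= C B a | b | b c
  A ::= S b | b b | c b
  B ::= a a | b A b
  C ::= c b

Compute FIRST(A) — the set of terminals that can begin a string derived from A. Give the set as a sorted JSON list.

FIRST sets, iterate to fixpoint:
[1]
  A via A→b b: +{b}
  A via A→c b: +{c}
  B via B→a a: +{a}
  B via B→b A b: +{b}
  C via C→c b: +{c}
  S via S→C B a: +{c}
  S via S→b: +{b}
  S: {b,c}  A: {b,c}  B: {a,b}  C: {c}
[2] (no change)
  S: {b,c}  A: {b,c}  B: {a,b}  C: {c}

FIRST(A) = ["b", "c"]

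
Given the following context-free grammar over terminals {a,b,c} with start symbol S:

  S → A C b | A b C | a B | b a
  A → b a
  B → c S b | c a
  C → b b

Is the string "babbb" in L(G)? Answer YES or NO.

Convert to CNF:
  S -> A X4 | A X5 | T0 T1 | T1 B
  A -> T0 T1
  B -> T2 T1 | T2 X3
  C -> T0 T0
  T0 -> b
  T1 -> a
  T2 -> c
  X3 -> S T0
  X4 -> C T0
  X5 -> T0 C

CYK table (by increasing span):
  T[0,0] 'b' = {T0}  orig:{}
  T[1,1] 'a' = {T1}  orig:{}
  T[2,2] 'b' = {T0}  orig:{}
  T[3,3] 'b' = {T0}  orig:{}
  T[4,4] 'b' = {T0}  orig:{}
  T[0,1] 'ba' = {A,S}
  T[1,2] 'ab' = ∅
  T[2,3] 'bb' = {C}
  T[3,4] 'bb' = {C}
  T[0,2] 'bab' = {X3}  orig:{}
  T[1,3] 'abb' = ∅
  T[2,4] 'bbb' = {X4,X5}  orig:{}
  T[0,3] 'babb' = ∅
  T[1,4] 'abbb' = ∅
  T[0,4] 'babbb' = {S}

S ∈ T[0,4] ⇒ YES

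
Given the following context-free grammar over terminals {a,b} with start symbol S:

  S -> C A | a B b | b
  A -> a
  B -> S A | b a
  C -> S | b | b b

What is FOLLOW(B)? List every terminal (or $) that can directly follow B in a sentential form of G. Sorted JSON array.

FIRST iteration:
pass 1:
  A via A→a: +{a}
  B via B→b a: +{b}
  C via C→b: +{b}
  S via S→C A: +{b}
  S via S→a B b: +{a}
  FIRST(S)={a,b}  FIRST(A)={a}  FIRST(B)={b}  FIRST(C)={b}
pass 2:
  B via B→S A: +{a}
  C via C→S: +{a}
  FIRST(S)={a,b}  FIRST(A)={a}  FIRST(B)={a,b}  FIRST(C)={a,b}
pass 3: done
  FIRST(S)={a,b}  FIRST(A)={a}  FIRST(B)={a,b}  FIRST(C)={a,b}

FOLLOW sets:
seed FOLLOW(S) with $
iter 1:
  B→S A: FOLLOW(S) ⊇ FIRST(A) = {a}; new: +{a}
  S→C A: FOLLOW(C) ⊇ FIRST(A) = {a}; new: +{a}
  S→C A: FOLLOW(A) ⊇ FOLLOW(S) ⊇ {$,a}; new: +{$,a}
  S→a B b: FOLLOW(B) ⊇ FIRST(b) = {b}; new: +{b}
  S: {$,a}  A: {$,a}  B: {b}  C: {a}
iter 2:
  B→S A: FOLLOW(A) ⊇ FOLLOW(B) ⊇ {b}; new: +{b}
  S: {$,a}  A: {$,a,b}  B: {b}  C: {a}
iter 3: (no change)
  S: {$,a}  A: {$,a,b}  B: {b}  C: {a}

FOLLOW(B) = ["b"]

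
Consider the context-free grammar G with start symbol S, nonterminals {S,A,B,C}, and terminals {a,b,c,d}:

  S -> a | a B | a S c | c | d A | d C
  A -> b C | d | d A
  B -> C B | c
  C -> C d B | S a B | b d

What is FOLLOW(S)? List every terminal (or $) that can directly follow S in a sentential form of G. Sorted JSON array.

Compute FIRST by fixpoint:
round 1:
  A via A→b C: +{b}
  A via A→d: +{d}
  B via B→c: +{c}
  C via C→b d: +{b}
  S via S→a: +{a}
  S via S→c: +{c}
  S via S→d A: +{d}
  FIRST[S]={a,c,d}  FIRST[A]={b,d}  FIRST[B]={c}  FIRST[C]={b}
round 2:
  B via B→C B: +{b}
  C via C→S a B: +{a,c,d}
  FIRST[S]={a,c,d}  FIRST[A]={b,d}  FIRST[B]={b,c}  FIRST[C]={a,b,c,d}
round 3:
  B via B→C B: +{a,d}
  FIRST[S]={a,c,d}  FIRST[A]={b,d}  FIRST[B]={a,b,c,d}  FIRST[C]={a,b,c,d}
round 4: (stable)
  FIRST[S]={a,c,d}  FIRST[A]={b,d}  FIRST[B]={a,b,c,d}  FIRST[C]={a,b,c,d}

Compute FOLLOW by fixpoint:
initialize: $ ∈ FOLLOW(S)
iter 1:
  B→C B: FOLLOW(C) ⊇ FIRST(B) = {a,b,c,d}; new: +{a,b,c,d}
  C→C d B: FOLLOW(B) ⊇ FOLLOW(C) ⊇ {a,b,c,d}; new: +{a,b,c,d}
  C→S a B: FOLLOW(S) ⊇ FIRST(a) = {a}; new: +{a}
  S→a B: FOLLOW(B) ⊇ FOLLOW(S) ⊇ {$,a}; new: +{$}
  S→a S c: FOLLOW(S) ⊇ FIRST(c) = {c}; new: +{c}
  S→d A: FOLLOW(A) ⊇ FOLLOW(S) ⊇ {$,a,c}; new: +{$,a,c}
  S→d C: FOLLOW(C) ⊇ FOLLOW(S) ⊇ {$,a,c}; new: +{$}
  S: {$,a,c}  A: {$,a,c}  B: {$,a,b,c,d}  C: {$,a,b,c,d}
iter 2: — fixpoint
  S: {$,a,c}  A: {$,a,c}  B: {$,a,b,c,d}  C: {$,a,b,c,d}

FOLLOW(S) = ["$", "a", "c"]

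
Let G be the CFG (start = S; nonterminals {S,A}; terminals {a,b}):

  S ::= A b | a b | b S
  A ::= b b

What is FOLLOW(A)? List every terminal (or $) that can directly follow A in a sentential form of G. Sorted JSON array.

Compute FIRST by fixpoint:
[1]
  A via A→b b: +{b}
  S via S→A b: +{b}
  S via S→a b: +{a}
  S: {a,b}  A: {b}
[2] — fixpoint
  S: {a,b}  A: {b}

Compute FOLLOW by fixpoint:
initialize: $ ∈ FOLLOW(S)
round 1:
  S→A b: FOLLOW(A) ⊇ FIRST(b) = {b}; new: +{b}
  FOLLOW[S]={$}  FOLLOW[A]={b}
round 2: (no change)
  FOLLOW[S]={$}  FOLLOW[A]={b}

FOLLOW(A) = ["b"]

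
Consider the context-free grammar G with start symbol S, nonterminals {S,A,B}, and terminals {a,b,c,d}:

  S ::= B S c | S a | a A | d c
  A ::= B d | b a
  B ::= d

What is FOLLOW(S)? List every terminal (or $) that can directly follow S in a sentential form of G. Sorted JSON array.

FIRST iteration:
round 1:
  A via A→b a: +{b}
  B via B→d: +{d}
  S via S→B S c: +{d}
  S via S→a A: +{a}
  S: {a,d}  A: {b}  B: {d}
round 2:
  A via A→B d: +{d}
  S: {a,d}  A: {b,d}  B: {d}
round 3: (no change)
  S: {a,d}  A: {b,d}  B: {d}

Compute FOLLOW by fixpoint:
FOLLOW(S) := {$}
pass 1:
  A→B d: FOLLOW(B) ⊇ FIRST(d) = {d}; new: +{d}
  S→B S c: FOLLOW(B) ⊇ FIRST(S) = {a,d}; new: +{a}
  S→B S c: FOLLOW(S) ⊇ FIRST(c) = {c}; new: +{c}
  S→S a: FOLLOW(S) ⊇ FIRST(a) = {a}; new: +{a}
  S→a A: FOLLOW(A) ⊇ FOLLOW(S) ⊇ {$,a,c}; new: +{$,a,c}
  FOLLOW(S)={$,a,c}  FOLLOW(A)={$,a,c}  FOLLOW(B)={a,d}
pass 2: (no change)
  FOLLOW(S)={$,a,c}  FOLLOW(A)={$,a,c}  FOLLOW(B)={a,d}

FOLLOW(S) = ["$", "a", "c"]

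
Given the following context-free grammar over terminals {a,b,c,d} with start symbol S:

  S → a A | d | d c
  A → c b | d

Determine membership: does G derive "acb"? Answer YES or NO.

Convert to CNF:
  S -> T2 A | T3 T0 | d
  A -> T0 T1 | d
  T0 -> c
  T1 -> b
  T2 -> a
  T3 -> d

CYK table (by increasing span):
  [0..0]={T2}  "a"  orig:{}
  [1..1]={T0}  "c"  orig:{}
  [2..2]={T1}  "b"  orig:{}
  [0..1]=∅  "ac"
  [1..2]={A}  "cb"
  [0..2]={S}  "acb"

S ∈ T[0,2] ⇒ YES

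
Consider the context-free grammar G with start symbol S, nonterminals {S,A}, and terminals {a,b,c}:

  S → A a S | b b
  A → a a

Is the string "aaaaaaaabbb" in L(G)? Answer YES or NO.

CNF form of G:
  S -> A X2 | T1 T1
  A -> T0 T0
  T0 -> a
  T1 -> b
  X2 -> T0 S

CYK fill:
  T[0,0] 'a' = {T0}  orig:{}
  T[1,1] 'a' = {T0}  orig:{}
  T[2,2] 'a' = {T0}  orig:{}
  T[3,3] 'a' = {T0}  orig:{}
  T[4,4] 'a' = {T0}  orig:{}
  T[5,5] 'a' = {T0}  orig:{}
  T[6,6] 'a' = {T0}  orig:{}
  T[7,7] 'a' = {T0}  orig:{}
  T[8,8] 'b' = {T1}  orig:{}
  T[9,9] 'b' = {T1}  orig:{}
  T[10,10] 'b' = {T1}  orig:{}
  T[0,1] 'aa' = {A}
  T[1,2] 'aa' = {A}
  T[2,3] 'aa' = {A}
  T[3,4] 'aa' = {A}
  T[4,5] 'aa' = {A}
  T[5,6] 'aa' = {A}
  T[6,7] 'aa' = {A}
  T[7,8] 'ab' = ∅
  T[8,9] 'bb' = {S}
  T[9,10] 'bb' = {S}
  T[0,2] 'aaa' = ∅
  T[1,3] 'aaa' = ∅
  T[2,4] 'aaa' = ∅
  T[3,5] 'aaa' = ∅
  T[4,6] 'aaa' = ∅
  T[5,7] 'aaa' = ∅
  T[6,8] 'aab' = ∅
  T[7,9] 'abb' = {X2}  orig:{}
  T[8,10] 'bbb' = ∅
  T[0,3] 'aaaa' = ∅
  T[1,4] 'aaaa' = ∅
  T[2,5] 'aaaa' = ∅
  T[3,6] 'aaaa' = ∅
  T[4,7] 'aaaa' = ∅
  T[5,8] 'aaab' = ∅
  T[6,9] 'aabb' = ∅
  T[7,10] 'abbb' = ∅
  T[0,4] 'aaaaa' = ∅
  T[1,5] 'aaaaa' = ∅
  T[2,6] 'aaaaa' = ∅
  T[3,7] 'aaaaa' = ∅
  T[4,8] 'aaaab' = ∅
  T[5,9] 'aaabb' = {S}
  T[6,10] 'aabbb' = ∅
  T[0,5] 'aaaaaa' = ∅
  T[1,6] 'aaaaaa' = ∅
  T[2,7] 'aaaaaa' = ∅
  T[3,8] 'aaaaab' = ∅
  T[4,9] 'aaaabb' = {X2}  orig:{}
  T[5,10] 'aaabbb' = ∅
  T[0,6] 'aaaaaaa' = ∅
  T[1,7] 'aaaaaaa' = ∅
  T[2,8] 'aaaaaab' = ∅
  T[3,9] 'aaaaabb' = ∅
  T[4,10] 'aaaabbb' = ∅
  T[0,7] 'aaaaaaaa' = ∅
  T[1,8] 'aaaaaaab' = ∅
  T[2,9] 'aaaaaabb' = {S}
  T[3,10] 'aaaaabbb' = ∅
  T[0,8] 'aaaaaaaab' = ∅
  T[1,9] 'aaaaaaabb' = {X2}  orig:{}
  T[2,10] 'aaaaaabbb' = ∅
  T[0,9] 'aaaaaaaabb' = ∅
  T[1,10] 'aaaaaaabbb' = ∅
  T[0,10] 'aaaaaaaabbb' = ∅

S ∉ T[0,10] ⇒ NO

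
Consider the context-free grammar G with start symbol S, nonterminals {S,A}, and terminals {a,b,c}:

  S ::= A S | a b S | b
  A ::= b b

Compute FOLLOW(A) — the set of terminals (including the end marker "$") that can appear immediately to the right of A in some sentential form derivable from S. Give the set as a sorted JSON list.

FIRST iteration:
[1]
  A via A→b b: +{b}
  S via S→A S: +{b}
  S via S→a b S: +{a}
  S: {a,b}  A: {b}
[2] done
  S: {a,b}  A: {b}

FOLLOW iteration:
seed FOLLOW(S) with $
iter 1:
  S→A S: FOLLOW(A) ⊇ FIRST(S) = {a,b}; new: +{a,b}
  FOLLOW(S)={$}  FOLLOW(A)={a,b}
iter 2: — fixpoint
  FOLLOW(S)={$}  FOLLOW(A)={a,b}

FOLLOW(A) = ["a", "b"]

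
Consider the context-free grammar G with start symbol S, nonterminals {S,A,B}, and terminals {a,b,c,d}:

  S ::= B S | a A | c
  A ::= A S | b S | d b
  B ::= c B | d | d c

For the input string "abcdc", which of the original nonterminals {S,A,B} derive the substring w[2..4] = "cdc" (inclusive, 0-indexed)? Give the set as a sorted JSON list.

Convert to CNF:
  S -> B S | T3 A | c
  A -> A S | T0 S | T1 T0
  B -> T1 T2 | T2 B | d
  T0 -> b
  T1 -> d
  T2 -> c
  T3 -> a

Fill CYK table bottom-up, restricted to cells inside w[2..4]:
  T[2,2] 'c' = {S,T2}  orig:{S}
  T[3,3] 'd' = {B,T1}  orig:{B}
  T[4,4] 'c' = {S,T2}  orig:{S}
  T[2,3] 'cd' = {B}
  T[3,4] 'dc' = {B,S}
  T[2,4] 'cdc' = {B,S}

Original NTs in T[2,4] deriving "cdc": ["B", "S"]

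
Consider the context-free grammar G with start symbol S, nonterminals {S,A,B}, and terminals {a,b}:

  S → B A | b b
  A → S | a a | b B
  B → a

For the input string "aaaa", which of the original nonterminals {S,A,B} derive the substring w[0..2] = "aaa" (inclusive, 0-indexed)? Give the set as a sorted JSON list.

CNF form of G:
  S -> B A | T1 T1
  A -> B A | T0 T0 | T1 B | T1 T1
  B -> a
  T0 -> a
  T1 -> b

Fill CYK table bottom-up — only the sub-triangle for w[0..2]:
  [0..0]={B,T0}  "a"  orig:{B}
  [1..1]={B,T0}  "a"  orig:{B}
  [2..2]={B,T0}  "a"  orig:{B}
  [0..1]={A}  "aa"
  [1..2]={A}  "aa"
  [0..2]={A,S}  "aaa"

Original NTs in T[0,2] deriving "aaa": ["A", "S"]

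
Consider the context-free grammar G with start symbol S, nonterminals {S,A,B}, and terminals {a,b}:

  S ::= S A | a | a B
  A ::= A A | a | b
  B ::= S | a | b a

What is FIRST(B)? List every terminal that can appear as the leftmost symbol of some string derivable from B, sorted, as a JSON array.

Compute FIRST by fixpoint:
pass 1:
  A via A→a: +{a}
  A via A→b: +{b}
  B via B→a: +{a}
  B via B→b a: +{b}
  S via S→a: +{a}
  S: {a}  A: {a,b}  B: {a,b}
pass 2: — fixpoint
  S: {a}  A: {a,b}  B: {a,b}

FIRST(B) = ["a", "b"]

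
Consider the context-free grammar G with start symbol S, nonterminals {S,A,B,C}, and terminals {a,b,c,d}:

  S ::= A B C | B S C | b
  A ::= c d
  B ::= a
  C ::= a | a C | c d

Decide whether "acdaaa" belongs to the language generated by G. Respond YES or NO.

CNF form of G:
  S -> A X3 | B X4 | b
  A -> T0 T1
  B -> a
  C -> T0 T1 | T2 C | a
  T0 -> c
  T1 -> d
  T2 -> a
  X3 -> B C
  X4 -> S C

CYK table (by increasing span):
  [0..0]={B,C,T2}  "a"  orig:{B,C}
  [1..1]={T0}  "c"  orig:{}
  [2..2]={T1}  "d"  orig:{}
  [3..3]={B,C,T2}  "a"  orig:{B,C}
  [4..4]={B,C,T2}  "a"  orig:{B,C}
  [5..5]={B,C,T2}  "a"  orig:{B,C}
  [0..1]=∅  "ac"
  [1..2]={A,C}  "cd"
  [2..3]=∅  "da"
  [3..4]={C,X3}  "aa"  orig:{C}
  [4..5]={C,X3}  "aa"  orig:{C}
  [0..2]={C,X3}  "acd"  orig:{C}
  [1..3]=∅  "cda"
  [2..4]=∅  "daa"
  [3..5]={C,X3}  "aaa"  orig:{C}
  [0..3]=∅  "acda"
  [1..4]={S}  "cdaa"
  [2..5]=∅  "daaa"
  [0..4]=∅  "acdaa"
  [1..5]={S,X4}  "cdaaa"  orig:{S}
  [0..5]={S}  "acdaaa"

S ∈ T[0,5] ⇒ YES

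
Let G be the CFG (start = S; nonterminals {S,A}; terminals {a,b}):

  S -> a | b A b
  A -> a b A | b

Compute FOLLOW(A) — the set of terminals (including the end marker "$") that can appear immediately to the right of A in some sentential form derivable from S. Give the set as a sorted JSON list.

FIRST iteration:
[1]
  A via A→a b A: +{a}
  A via A→b: +{b}
  S via S→a: +{a}
  S via S→b A b: +{b}
  FIRST[S]={a,b}  FIRST[A]={a,b}
[2] (stable)
  FIRST[S]={a,b}  FIRST[A]={a,b}

FOLLOW iteration:
initialize: $ ∈ FOLLOW(S)
pass 1:
  S→b A b: FOLLOW(A) ⊇ FIRST(b) = {b}; new: +{b}
  S: {$}  A: {b}
pass 2: done
  S: {$}  A: {b}

FOLLOW(A) = ["b"]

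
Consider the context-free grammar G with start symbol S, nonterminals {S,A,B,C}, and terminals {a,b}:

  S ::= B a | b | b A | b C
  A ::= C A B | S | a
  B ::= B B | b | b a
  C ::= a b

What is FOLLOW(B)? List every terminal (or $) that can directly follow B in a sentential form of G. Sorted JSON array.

FIRST sets, iterate to fixpoint:
iter 1:
  A via A→a: +{a}
  B via B→b: +{b}
  C via C→a b: +{a}
  S via S→B a: +{b}
  FIRST[S]={b}  FIRST[A]={a}  FIRST[B]={b}  FIRST[C]={a}
iter 2:
  A via A→S: +{b}
  FIRST[S]={b}  FIRST[A]={a,b}  FIRST[B]={b}  FIRST[C]={a}
iter 3: — fixpoint
  FIRST[S]={b}  FIRST[A]={a,b}  FIRST[B]={b}  FIRST[C]={a}

FOLLOW iteration:
FOLLOW(S) := {$}
[1]
  A→C A B: FOLLOW(C) ⊇ FIRST(A) = {a,b}; new: +{a,b}
  A→C A B: FOLLOW(A) ⊇ FIRST(B) = {b}; new: +{b}
  A→C A B: FOLLOW(B) ⊇ FOLLOW(A) ⊇ {b}; new: +{b}
  A→S: FOLLOW(S) ⊇ FOLLOW(A) ⊇ {b}; new: +{b}
  S→B a: FOLLOW(B) ⊇ FIRST(a) = {a}; new: +{a}
  S→b A: FOLLOW(A) ⊇ FOLLOW(S) ⊇ {$,b}; new: +{$}
  S→b C: FOLLOW(C) ⊇ FOLLOW(S) ⊇ {$,b}; new: +{$}
  FOLLOW[S]={$,b}  FOLLOW[A]={$,b}  FOLLOW[B]={a,b}  FOLLOW[C]={$,a,b}
[2]
  A→C A B: FOLLOW(B) ⊇ FOLLOW(A) ⊇ {$,b}; new: +{$}
  FOLLOW[S]={$,b}  FOLLOW[A]={$,b}  FOLLOW[B]={$,a,b}  FOLLOW[C]={$,a,b}
[3] — fixpoint
  FOLLOW[S]={$,b}  FOLLOW[A]={$,b}  FOLLOW[B]={$,a,b}  FOLLOW[C]={$,a,b}

FOLLOW(B) = ["$", "a", "b"]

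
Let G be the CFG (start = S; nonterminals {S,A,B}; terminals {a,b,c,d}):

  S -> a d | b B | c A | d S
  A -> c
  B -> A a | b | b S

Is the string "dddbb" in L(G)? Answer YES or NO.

CNF form of G:
  S -> T0 T2 | T1 B | T2 S | T3 A
  A -> c
  B -> A T0 | T1 S | b
  T0 -> a
  T1 -> b
  T2 -> d
  T3 -> c

Fill CYK table bottom-up:
  [0..0]={T2}  "d"  orig:{}
  [1..1]={T2}  "d"  orig:{}
  [2..2]={T2}  "d"  orig:{}
  [3..3]={B,T1}  "b"  orig:{B}
  [4..4]={B,T1}  "b"  orig:{B}
  [0..1]=∅  "dd"
  [1..2]=∅  "dd"
  [2..3]=∅  "db"
  [3..4]={S}  "bb"
  [0..2]=∅  "ddd"
  [1..3]=∅  "ddb"
  [2..4]={S}  "dbb"
  [0..3]=∅  "dddb"
  [1..4]={S}  "ddbb"
  [0..4]={S}  "dddbb"

S ∈ T[0,4] ⇒ YES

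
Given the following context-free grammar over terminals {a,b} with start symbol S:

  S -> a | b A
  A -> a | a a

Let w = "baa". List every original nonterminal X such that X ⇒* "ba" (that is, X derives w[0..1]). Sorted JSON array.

CNF form of G:
  S -> T1 A | a
  A -> T0 T0 | a
  T0 -> a
  T1 -> b

Fill CYK table bottom-up — only the sub-triangle for w[0..1]:
  T[0,0] 'b' = {T1}  orig:{}
  T[1,1] 'a' = {A,S,T0}  orig:{A,S}
  T[0,1] 'ba' = {S}

Original NTs in T[0,1] deriving "ba": ["S"]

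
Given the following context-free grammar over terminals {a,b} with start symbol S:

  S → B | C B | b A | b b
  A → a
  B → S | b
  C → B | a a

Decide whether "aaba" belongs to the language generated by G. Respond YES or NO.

CNF form of G:
  S -> C B | T0 A | T0 T0 | b
  A -> a
  B -> C B | T0 A | T0 T0 | b
  C -> C B | T0 A | T0 T0 | T1 T1 | b
  T0 -> b
  T1 -> a

CYK fill:
  [0..0]={A,T1}  "a"  orig:{A}
  [1..1]={A,T1}  "a"  orig:{A}
  [2..2]={B,C,S,T0}  "b"  orig:{B,C,S}
  [3..3]={A,T1}  "a"  orig:{A}
  [0..1]={C}  "aa"
  [1..2]=∅  "ab"
  [2..3]={B,C,S}  "ba"
  [0..2]={B,C,S}  "aab"
  [1..3]=∅  "aba"
  [0..3]={B,C,S}  "aaba"

S ∈ T[0,3] ⇒ YES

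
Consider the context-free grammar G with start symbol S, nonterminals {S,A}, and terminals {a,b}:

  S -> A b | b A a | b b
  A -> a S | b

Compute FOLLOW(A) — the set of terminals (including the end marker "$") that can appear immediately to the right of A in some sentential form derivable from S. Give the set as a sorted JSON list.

FIRST sets, iterate to fixpoint:
round 1:
  A via A→a S: +{a}
  A via A→b: +{b}
  S via S→A b: +{a,b}
  FIRST[S]={a,b}  FIRST[A]={a,b}
round 2: done
  FIRST[S]={a,b}  FIRST[A]={a,b}

FOLLOW sets:
FOLLOW(S) := {$}
pass 1:
  S→A b: FOLLOW(A) ⊇ FIRST(b) = {b}; new: +{b}
  S→b A a: FOLLOW(A) ⊇ FIRST(a) = {a}; new: +{a}
  FOLLOW(S)={$}  FOLLOW(A)={a,b}
pass 2:
  A→a S: FOLLOW(S) ⊇ FOLLOW(A) ⊇ {a,b}; new: +{a,b}
  FOLLOW(S)={$,a,b}  FOLLOW(A)={a,b}
pass 3: done
  FOLLOW(S)={$,a,b}  FOLLOW(A)={a,b}

FOLLOW(A) = ["a", "b"]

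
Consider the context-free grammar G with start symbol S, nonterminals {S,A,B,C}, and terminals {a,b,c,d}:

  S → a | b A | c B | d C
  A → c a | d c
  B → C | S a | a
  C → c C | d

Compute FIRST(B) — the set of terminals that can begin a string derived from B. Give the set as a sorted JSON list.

Compute FIRST by fixpoint:
round 1:
  A via A→c a: +{c}
  A via A→d c: +{d}
  B via B→a: +{a}
  C via C→c C: +{c}
  C via C→d: +{d}
  S via S→a: +{a}
  S via S→b A: +{b}
  S via S→c B: +{c}
  S via S→d C: +{d}
  S: {a,b,c,d}  A: {c,d}  B: {a}  C: {c,d}
round 2:
  B via B→C: +{c,d}
  B via B→S a: +{b}
  S: {a,b,c,d}  A: {c,d}  B: {a,b,c,d}  C: {c,d}
round 3: (stable)
  S: {a,b,c,d}  A: {c,d}  B: {a,b,c,d}  C: {c,d}

FIRST(B) = ["a", "b", "c", "d"]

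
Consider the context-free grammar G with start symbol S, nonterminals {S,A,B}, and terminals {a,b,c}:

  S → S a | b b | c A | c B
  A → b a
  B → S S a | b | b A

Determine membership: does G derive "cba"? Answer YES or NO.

CNF form of G:
  S -> S T1 | T0 T0 | T2 A | T2 B
  A -> T0 T1
  B -> S X3 | T0 A | b
  T0 -> b
  T1 -> a
  T2 -> c
  X3 -> S T1

CYK table (by increasing span):
  [0..0]={T2}  "c"  orig:{}
  [1..1]={B,T0}  "b"  orig:{B}
  [2..2]={T1}  "a"  orig:{}
  [0..1]={S}  "cb"
  [1..2]={A}  "ba"
  [0..2]={S,X3}  "cba"  orig:{S}

S ∈ T[0,2] ⇒ YES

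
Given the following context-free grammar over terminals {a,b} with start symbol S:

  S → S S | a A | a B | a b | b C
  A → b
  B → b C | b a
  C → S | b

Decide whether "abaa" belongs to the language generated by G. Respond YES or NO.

Convert to CNF:
  S -> S S | T0 C | T1 A | T1 B | T1 T0
  A -> b
  B -> T0 C | T0 T1
  C -> S S | T0 C | T1 A | T1 B | T1 T0 | b
  T0 -> b
  T1 -> a

CYK table (by increasing span):
  [0..0]={T1}  "a"  orig:{}
  [1..1]={A,C,T0}  "b"  orig:{A,C}
  [2..2]={T1}  "a"  orig:{}
  [3..3]={T1}  "a"  orig:{}
  [0..1]={C,S}  "ab"
  [1..2]={B}  "ba"
  [2..3]=∅  "aa"
  [0..2]={C,S}  "aba"
  [1..3]=∅  "baa"
  [0..3]=∅  "abaa"

S ∉ T[0,3] ⇒ NO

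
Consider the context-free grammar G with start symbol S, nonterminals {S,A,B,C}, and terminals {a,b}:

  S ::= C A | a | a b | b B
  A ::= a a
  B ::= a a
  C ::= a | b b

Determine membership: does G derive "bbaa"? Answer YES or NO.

CNF form of G:
  S -> C A | T0 T1 | T1 B | a
  A -> T0 T0
  B -> T0 T0
  C -> T1 T1 | a
  T0 -> a
  T1 -> b

Fill CYK table bottom-up:
  [0..0]={T1}  "b"  orig:{}
  [1..1]={T1}  "b"  orig:{}
  [2..2]={C,S,T0}  "a"  orig:{C,S}
  [3..3]={C,S,T0}  "a"  orig:{C,S}
  [0..1]={C}  "bb"
  [1..2]=∅  "ba"
  [2..3]={A,B}  "aa"
  [0..2]=∅  "bba"
  [1..3]={S}  "baa"
  [0..3]={S}  "bbaa"

S ∈ T[0,3] ⇒ YES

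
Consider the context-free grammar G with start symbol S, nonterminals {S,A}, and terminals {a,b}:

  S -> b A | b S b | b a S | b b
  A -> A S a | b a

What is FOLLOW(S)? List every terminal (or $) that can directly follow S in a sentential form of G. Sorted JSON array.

Compute FIRST by fixpoint:
round 1:
  A via A→b a: +{b}
  S via S→b A: +{b}
  FIRST(S)={b}  FIRST(A)={b}
round 2: (no change)
  FIRST(S)={b}  FIRST(A)={b}

FOLLOW iteration:
initialize: $ ∈ FOLLOW(S)
iter 1:
  A→A S a: FOLLOW(A) ⊇ FIRST(S) = {b}; new: +{b}
  A→A S a: FOLLOW(S) ⊇ FIRST(a) = {a}; new: +{a}
  S→b A: FOLLOW(A) ⊇ FOLLOW(S) ⊇ {$,a}; new: +{$,a}
  S→b S b: FOLLOW(S) ⊇ FIRST(b) = {b}; new: +{b}
  FOLLOW(S)={$,a,b}  FOLLOW(A)={$,a,b}
iter 2: (stable)
  FOLLOW(S)={$,a,b}  FOLLOW(A)={$,a,b}

FOLLOW(S) = ["$", "a", "b"]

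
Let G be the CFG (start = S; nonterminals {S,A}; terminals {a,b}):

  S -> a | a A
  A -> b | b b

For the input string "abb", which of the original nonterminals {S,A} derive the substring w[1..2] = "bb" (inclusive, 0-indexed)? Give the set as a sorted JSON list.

CNF form of G:
  S -> T1 A | a
  A -> T0 T0 | b
  T0 -> b
  T1 -> a

CYK fill — only the sub-triangle for w[1..2]:
  cell(1,1) b: {A,T0}  orig:{A}
  cell(2,2) b: {A,T0}  orig:{A}
  cell(1,2) bb: {A}

Original NTs in T[1,2] deriving "bb": ["A"]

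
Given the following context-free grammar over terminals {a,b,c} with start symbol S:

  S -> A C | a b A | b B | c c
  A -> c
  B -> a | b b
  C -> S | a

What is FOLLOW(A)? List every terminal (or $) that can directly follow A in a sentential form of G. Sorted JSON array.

FIRST sets, iterate to fixpoint:
round 1:
  A via A→c: +{c}
  B via B→a: +{a}
  B via B→b b: +{b}
  C via C→a: +{a}
  S via S→A C: +{c}
  S via S→a b A: +{a}
  S via S→b B: +{b}
  FIRST(S)={a,b,c}  FIRST(A)={c}  FIRST(B)={a,b}  FIRST(C)={a}
round 2:
  C via C→S: +{b,c}
  FIRST(S)={a,b,c}  FIRST(A)={c}  FIRST(B)={a,b}  FIRST(C)={a,b,c}
round 3: done
  FIRST(S)={a,b,c}  FIRST(A)={c}  FIRST(B)={a,b}  FIRST(C)={a,b,c}

Compute FOLLOW by fixpoint:
seed FOLLOW(S) with $
pass 1:
  S→A C: FOLLOW(A) ⊇ FIRST(C) = {a,b,c}; new: +{a,b,c}
  S→A C: FOLLOW(C) ⊇ FOLLOW(S) ⊇ {$}; new: +{$}
  S→a b A: FOLLOW(A) ⊇ FOLLOW(S) ⊇ {$}; new: +{$}
  S→b B: FOLLOW(B) ⊇ FOLLOW(S) ⊇ {$}; new: +{$}
  S: {$}  A: {$,a,b,c}  B: {$}  C: {$}
pass 2: (stable)
  S: {$}  A: {$,a,b,c}  B: {$}  C: {$}

FOLLOW(A) = ["$", "a", "b", "c"]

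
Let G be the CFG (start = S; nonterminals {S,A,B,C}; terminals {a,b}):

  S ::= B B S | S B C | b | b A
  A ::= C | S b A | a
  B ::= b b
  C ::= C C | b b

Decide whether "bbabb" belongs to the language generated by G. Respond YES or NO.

Convert to CNF:
  S -> B X2 | S X3 | T0 A | b
  A -> C C | S X1 | T0 T0 | a
  B -> T0 T0
  C -> C C | T0 T0
  T0 -> b
  X1 -> T0 A
  X2 -> B S
  X3 -> B C

CYK table (by increasing span):
  [0..0]={S,T0}  "b"  orig:{S}
  [1..1]={S,T0}  "b"  orig:{S}
  [2..2]={A}  "a"
  [3..3]={S,T0}  "b"  orig:{S}
  [4..4]={S,T0}  "b"  orig:{S}
  [0..1]={A,B,C}  "bb"
  [1..2]={S,X1}  "ba"  orig:{S}
  [2..3]=∅  "ab"
  [3..4]={A,B,C}  "bb"
  [0..2]={A}  "bba"
  [1..3]=∅  "bab"
  [2..4]=∅  "abb"
  [0..3]=∅  "bbab"
  [1..4]=∅  "babb"
  [0..4]=∅  "bbabb"

S ∉ T[0,4] ⇒ NO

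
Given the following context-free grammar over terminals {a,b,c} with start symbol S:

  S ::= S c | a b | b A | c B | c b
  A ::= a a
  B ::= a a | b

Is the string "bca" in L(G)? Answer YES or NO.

Convert to CNF:
  S -> S T1 | T0 T2 | T1 B | T1 T2 | T2 A
  A -> T0 T0
  B -> T0 T0 | b
  T0 -> a
  T1 -> c
  T2 -> b

CYK table (by increasing span):
  cell(0,0) b: {B,T2}  orig:{B}
  cell(1,1) c: {T1}  orig:{}
  cell(2,2) a: {T0}  orig:{}
  cell(0,1) bc: ∅
  cell(1,2) ca: ∅
  cell(0,2) bca: ∅

S ∉ T[0,2] ⇒ NO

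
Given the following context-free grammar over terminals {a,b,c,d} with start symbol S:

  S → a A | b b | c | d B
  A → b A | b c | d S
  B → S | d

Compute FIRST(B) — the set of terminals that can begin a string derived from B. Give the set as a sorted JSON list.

FIRST sets, iterate to fixpoint:
[1]
  A via A→b A: +{b}
  A via A→d S: +{d}
  B via B→d: +{d}
  S via S→a A: +{a}
  S via S→b b: +{b}
  S via S→c: +{c}
  S via S→d B: +{d}
  FIRST(S)={a,b,c,d}  FIRST(A)={b,d}  FIRST(B)={d}
[2]
  B via B→S: +{a,b,c}
  FIRST(S)={a,b,c,d}  FIRST(A)={b,d}  FIRST(B)={a,b,c,d}
[3] (stable)
  FIRST(S)={a,b,c,d}  FIRST(A)={b,d}  FIRST(B)={a,b,c,d}

FIRST(B) = ["a", "b", "c", "d"]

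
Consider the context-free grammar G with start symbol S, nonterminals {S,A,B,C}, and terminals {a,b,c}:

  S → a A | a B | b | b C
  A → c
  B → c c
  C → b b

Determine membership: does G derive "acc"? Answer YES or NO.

Convert to CNF:
  S -> T1 C | T2 A | T2 B | b
  A -> c
  B -> T0 T0
  C -> T1 T1
  T0 -> c
  T1 -> b
  T2 -> a

CYK fill:
  T[0,0] 'a' = {T2}  orig:{}
  T[1,1] 'c' = {A,T0}  orig:{A}
  T[2,2] 'c' = {A,T0}  orig:{A}
  T[0,1] 'ac' = {S}
  T[1,2] 'cc' = {B}
  T[0,2] 'acc' = {S}

S ∈ T[0,2] ⇒ YES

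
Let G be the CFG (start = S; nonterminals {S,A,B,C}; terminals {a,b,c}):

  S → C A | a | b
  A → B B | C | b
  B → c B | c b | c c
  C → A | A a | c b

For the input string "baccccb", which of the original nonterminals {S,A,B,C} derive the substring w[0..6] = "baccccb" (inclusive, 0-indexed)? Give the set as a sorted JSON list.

Convert to CNF:
  S -> C A | a | b
  A -> A T0 | B B | T1 T2 | b
  B -> T1 B | T1 T1 | T1 T2
  C -> A T0 | B B | T1 T2 | b
  T0 -> a
  T1 -> c
  T2 -> b

Fill CYK table bottom-up, restricted to cells inside w[0..6]:
  cell(0,0) b: {A,C,S,T2}  orig:{A,C,S}
  cell(1,1) a: {S,T0}  orig:{S}
  cell(2,2) c: {T1}  orig:{}
  cell(3,3) c: {T1}  orig:{}
  cell(4,4) c: {T1}  orig:{}
  cell(5,5) c: {T1}  orig:{}
  cell(6,6) b: {A,C,S,T2}  orig:{A,C,S}
  cell(0,1) ba: {A,C}
  cell(1,2) ac: ∅
  cell(2,3) cc: {B}
  cell(3,4) cc: {B}
  cell(4,5) cc: {B}
  cell(5,6) cb: {A,B,C}
  cell(0,2) bac: ∅
  cell(1,3) acc: ∅
  cell(2,4) ccc: {B}
  cell(3,5) ccc: {B}
  cell(4,6) ccb: {B}
  cell(0,3) bacc: ∅
  cell(1,4) accc: ∅
  cell(2,5) cccc: {A,B,C}
  cell(3,6) cccb: {A,B,C}
  cell(0,4) baccc: ∅
  cell(1,5) acccc: ∅
  cell(2,6) ccccb: {A,B,C,S}
  cell(0,5) bacccc: {S}
  cell(1,6) accccb: ∅
  cell(0,6) baccccb: {S}

Original NTs in T[0,6] deriving "baccccb": ["S"]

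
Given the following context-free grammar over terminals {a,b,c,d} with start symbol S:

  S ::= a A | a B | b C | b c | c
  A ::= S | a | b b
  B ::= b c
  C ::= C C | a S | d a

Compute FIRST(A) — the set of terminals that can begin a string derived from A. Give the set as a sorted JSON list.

FIRST sets, iterate to fixpoint:
[1]
  A via A→a: +{a}
  A via A→b b: +{b}
  B via B→b c: +{b}
  C via C→a S: +{a}
  C via C→d a: +{d}
  S via S→a A: +{a}
  S via S→b C: +{b}
  S via S→c: +{c}
  FIRST[S]={a,b,c}  FIRST[A]={a,b}  FIRST[B]={b}  FIRST[C]={a,d}
[2]
  A via A→S: +{c}
  FIRST[S]={a,b,c}  FIRST[A]={a,b,c}  FIRST[B]={b}  FIRST[C]={a,d}
[3] — fixpoint
  FIRST[S]={a,b,c}  FIRST[A]={a,b,c}  FIRST[B]={b}  FIRST[C]={a,d}

FIRST(A) = ["a", "b", "c"]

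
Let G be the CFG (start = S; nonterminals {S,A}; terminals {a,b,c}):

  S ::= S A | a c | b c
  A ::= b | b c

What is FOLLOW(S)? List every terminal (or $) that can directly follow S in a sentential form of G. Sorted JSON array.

FIRST sets, iterate to fixpoint:
pass 1:
  A via A→b: +{b}
  S via S→a c: +{a}
  S via S→b c: +{b}
  S: {a,b}  A: {b}
pass 2: — fixpoint
  S: {a,b}  A: {b}

Compute FOLLOW by fixpoint:
initialize: $ ∈ FOLLOW(S)
iter 1:
  S→S A: FOLLOW(S) ⊇ FIRST(A) = {b}; new: +{b}
  S→S A: FOLLOW(A) ⊇ FOLLOW(S) ⊇ {$,b}; new: +{$,b}
  S: {$,b}  A: {$,b}
iter 2: (no change)
  S: {$,b}  A: {$,b}

FOLLOW(S) = ["$", "b"]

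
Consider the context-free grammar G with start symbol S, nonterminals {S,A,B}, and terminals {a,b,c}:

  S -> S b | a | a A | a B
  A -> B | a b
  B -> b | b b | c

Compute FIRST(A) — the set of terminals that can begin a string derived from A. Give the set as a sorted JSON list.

Compute FIRST by fixpoint:
round 1:
  A via A→a b: +{a}
  B via B→b: +{b}
  B via B→c: +{c}
  S via S→a: +{a}
  S: {a}  A: {a}  B: {b,c}
round 2:
  A via A→B: +{b,c}
  S: {a}  A: {a,b,c}  B: {b,c}
round 3: (no change)
  S: {a}  A: {a,b,c}  B: {b,c}

FIRST(A) = ["a", "b", "c"]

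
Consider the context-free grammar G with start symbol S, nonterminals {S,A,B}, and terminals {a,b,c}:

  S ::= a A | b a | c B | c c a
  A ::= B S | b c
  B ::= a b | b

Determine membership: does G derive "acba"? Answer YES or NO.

CNF form of G:
  S -> T0 T2 | T1 B | T1 X3 | T2 A
  A -> B S | T0 T1
  B -> T2 T0 | b
  T0 -> b
  T1 -> c
  T2 -> a
  X3 -> T1 T2

CYK fill:
  [0..0]={T2}  "a"  orig:{}
  [1..1]={T1}  "c"  orig:{}
  [2..2]={B,T0}  "b"  orig:{B}
  [3..3]={T2}  "a"  orig:{}
  [0..1]=∅  "ac"
  [1..2]={S}  "cb"
  [2..3]={S}  "ba"
  [0..2]=∅  "acb"
  [1..3]=∅  "cba"
  [0..3]=∅  "acba"

S ∉ T[0,3] ⇒ NO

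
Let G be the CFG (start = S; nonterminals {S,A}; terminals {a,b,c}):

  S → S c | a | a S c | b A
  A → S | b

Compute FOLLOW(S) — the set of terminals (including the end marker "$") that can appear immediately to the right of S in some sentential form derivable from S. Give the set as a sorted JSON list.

FIRST iteration:
round 1:
  A via A→b: +{b}
  S via S→a: +{a}
  S via S→b A: +{b}
  FIRST[S]={a,b}  FIRST[A]={b}
round 2:
  A via A→S: +{a}
  FIRST[S]={a,b}  FIRST[A]={a,b}
round 3: (stable)
  FIRST[S]={a,b}  FIRST[A]={a,b}

FOLLOW sets:
initialize: $ ∈ FOLLOW(S)
round 1:
  S→S c: FOLLOW(S) ⊇ FIRST(c) = {c}; new: +{c}
  S→b A: FOLLOW(A) ⊇ FOLLOW(S) ⊇ {$,c}; new: +{$,c}
  FOLLOW(S)={$,c}  FOLLOW(A)={$,c}
round 2: (no change)
  FOLLOW(S)={$,c}  FOLLOW(A)={$,c}

FOLLOW(S) = ["$", "c"]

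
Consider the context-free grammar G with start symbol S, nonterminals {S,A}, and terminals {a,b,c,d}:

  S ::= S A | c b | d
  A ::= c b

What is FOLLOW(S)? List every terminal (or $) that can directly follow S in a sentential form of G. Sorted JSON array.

FIRST sets, iterate to fixpoint:
round 1:
  A via A→c b: +{c}
  S via S→c b: +{c}
  S via S→d: +{d}
  FIRST(S)={c,d}  FIRST(A)={c}
round 2: done
  FIRST(S)={c,d}  FIRST(A)={c}

Compute FOLLOW by fixpoint:
seed FOLLOW(S) with $
[1]
  S→S A: FOLLOW(S) ⊇ FIRST(A) = {c}; new: +{c}
  S→S A: FOLLOW(A) ⊇ FOLLOW(S) ⊇ {$,c}; new: +{$,c}
  FOLLOW[S]={$,c}  FOLLOW[A]={$,c}
[2] — fixpoint
  FOLLOW[S]={$,c}  FOLLOW[A]={$,c}

FOLLOW(S) = ["$", "c"]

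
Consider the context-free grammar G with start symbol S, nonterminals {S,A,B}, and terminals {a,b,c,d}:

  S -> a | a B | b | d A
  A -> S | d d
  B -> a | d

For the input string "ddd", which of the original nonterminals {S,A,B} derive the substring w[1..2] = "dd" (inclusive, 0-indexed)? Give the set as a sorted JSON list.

Convert to CNF:
  S -> T0 B | T1 A | a | b
  A -> T0 B | T1 A | T1 T1 | a | b
  B -> a | d
  T0 -> a
  T1 -> d

Fill CYK table bottom-up — only the sub-triangle for w[1..2]:
  [1..1]={B,T1}  "d"  orig:{B}
  [2..2]={B,T1}  "d"  orig:{B}
  [1..2]={A}  "dd"

Original NTs in T[1,2] deriving "dd": ["A"]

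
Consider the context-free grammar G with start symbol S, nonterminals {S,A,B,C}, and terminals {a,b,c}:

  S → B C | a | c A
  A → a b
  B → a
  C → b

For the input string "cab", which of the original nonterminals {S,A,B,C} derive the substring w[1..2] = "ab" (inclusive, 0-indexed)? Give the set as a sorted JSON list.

CNF form of G:
  S -> B C | T2 A | a
  A -> T0 T1
  B -> a
  C -> b
  T0 -> a
  T1 -> b
  T2 -> c

CYK fill, restricted to cells inside w[1..2]:
  [1..1]={B,S,T0}  "a"  orig:{B,S}
  [2..2]={C,T1}  "b"  orig:{C}
  [1..2]={A,S}  "ab"

Original NTs in T[1,2] deriving "ab": ["A", "S"]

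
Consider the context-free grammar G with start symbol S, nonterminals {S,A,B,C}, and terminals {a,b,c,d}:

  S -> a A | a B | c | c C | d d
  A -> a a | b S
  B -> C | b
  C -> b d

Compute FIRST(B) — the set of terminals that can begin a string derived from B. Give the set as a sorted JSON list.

FIRST sets, iterate to fixpoint:
iter 1:
  A via A→a a: +{a}
  A via A→b S: +{b}
  B via B→b: +{b}
  C via C→b d: +{b}
  S via S→a A: +{a}
  S via S→c: +{c}
  S via S→d d: +{d}
  FIRST[S]={a,c,d}  FIRST[A]={a,b}  FIRST[B]={b}  FIRST[C]={b}
iter 2: (no change)
  FIRST[S]={a,c,d}  FIRST[A]={a,b}  FIRST[B]={b}  FIRST[C]={b}

FIRST(B) = ["b"]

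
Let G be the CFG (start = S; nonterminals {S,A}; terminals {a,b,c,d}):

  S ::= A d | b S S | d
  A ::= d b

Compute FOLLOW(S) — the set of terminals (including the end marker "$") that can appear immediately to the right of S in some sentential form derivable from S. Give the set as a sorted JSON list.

FIRST sets, iterate to fixpoint:
round 1:
  A via A→d b: +{d}
  S via S→A d: +{d}
  S via S→b S S: +{b}
  S: {b,d}  A: {d}
round 2: (stable)
  S: {b,d}  A: {d}

FOLLOW iteration:
FOLLOW(S) := {$}
[1]
  S→A d: FOLLOW(A) ⊇ FIRST(d) = {d}; new: +{d}
  S→b S S: FOLLOW(S) ⊇ FIRST(S) = {b,d}; new: +{b,d}
  FOLLOW[S]={$,b,d}  FOLLOW[A]={d}
[2] done
  FOLLOW[S]={$,b,d}  FOLLOW[A]={d}

FOLLOW(S) = ["$", "b", "d"]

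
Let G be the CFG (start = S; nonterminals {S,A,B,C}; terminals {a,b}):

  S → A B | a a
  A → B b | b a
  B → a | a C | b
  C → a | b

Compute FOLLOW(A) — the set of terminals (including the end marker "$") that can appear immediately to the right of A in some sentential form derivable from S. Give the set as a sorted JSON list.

FIRST sets, iterate to fixpoint:
[1]
  A via A→b a: +{b}
  B via B→a: +{a}
  B via B→b: +{b}
  C via C→a: +{a}
  C via C→b: +{b}
  S via S→A B: +{b}
  S via S→a a: +{a}
  FIRST[S]={a,b}  FIRST[A]={b}  FIRST[B]={a,b}  FIRST[C]={a,b}
[2]
  A via A→B b: +{a}
  FIRST[S]={a,b}  FIRST[A]={a,b}  FIRST[B]={a,b}  FIRST[C]={a,b}
[3] done
  FIRST[S]={a,b}  FIRST[A]={a,b}  FIRST[B]={a,b}  FIRST[C]={a,b}

FOLLOW sets:
initialize: $ ∈ FOLLOW(S)
round 1:
  A→B b: FOLLOW(B) ⊇ FIRST(b) = {b}; new: +{b}
  B→a C: FOLLOW(C) ⊇ FOLLOW(B) ⊇ {b}; new: +{b}
  S→A B: FOLLOW(A) ⊇ FIRST(B) = {a,b}; new: +{a,b}
  S→A B: FOLLOW(B) ⊇ FOLLOW(S) ⊇ {$}; new: +{$}
  S: {$}  A: {a,b}  B: {$,b}  C: {b}
round 2:
  B→a C: FOLLOW(C) ⊇ FOLLOW(B) ⊇ {$,b}; new: +{$}
  S: {$}  A: {a,b}  B: {$,b}  C: {$,b}
round 3: — fixpoint
  S: {$}  A: {a,b}  B: {$,b}  C: {$,b}

FOLLOW(A) = ["a", "b"]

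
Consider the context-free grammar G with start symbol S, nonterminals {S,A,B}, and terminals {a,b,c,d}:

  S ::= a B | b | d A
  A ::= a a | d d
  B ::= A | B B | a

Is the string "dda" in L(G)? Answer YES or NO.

Convert to CNF:
  S -> T0 B | T1 A | b
  A -> T0 T0 | T1 T1
  B -> B B | T0 T0 | T1 T1 | a
  T0 -> a
  T1 -> d

CYK table (by increasing span):
  cell(0,0) d: {T1}  orig:{}
  cell(1,1) d: {T1}  orig:{}
  cell(2,2) a: {B,T0}  orig:{B}
  cell(0,1) dd: {A,B}
  cell(1,2) da: ∅
  cell(0,2) dda: {B}

S ∉ T[0,2] ⇒ NO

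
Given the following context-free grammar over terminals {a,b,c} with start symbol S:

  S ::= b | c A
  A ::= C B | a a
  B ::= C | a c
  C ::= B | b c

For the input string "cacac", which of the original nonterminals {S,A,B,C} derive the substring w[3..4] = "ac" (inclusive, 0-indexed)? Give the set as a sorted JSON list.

Convert to CNF:
  S -> T1 A | b
  A -> C B | T0 T0
  B -> T0 T1 | T2 T1
  C -> T0 T1 | T2 T1
  T0 -> a
  T1 -> c
  T2 -> b

CYK fill, restricted to cells inside w[3..4]:
  T[3,3] 'a' = {T0}  orig:{}
  T[4,4] 'c' = {T1}  orig:{}
  T[3,4] 'ac' = {B,C}

Original NTs in T[3,4] deriving "ac": ["B", "C"]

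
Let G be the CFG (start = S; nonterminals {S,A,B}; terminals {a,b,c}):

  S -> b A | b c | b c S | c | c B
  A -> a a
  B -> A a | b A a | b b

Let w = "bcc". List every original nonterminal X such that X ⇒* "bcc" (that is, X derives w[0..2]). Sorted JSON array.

Convert to CNF:
  S -> T1 A | T1 T2 | T1 X4 | T2 B | c
  A -> T0 T0
  B -> A T0 | T1 T1 | T1 X3
  T0 -> a
  T1 -> b
  T2 -> c
  X3 -> A T0
  X4 -> T2 S

Fill CYK table bottom-up (cells [i..j] with 0 ≤ i ≤ j ≤ 2 only):
  [0..0]={T1}  "b"  orig:{}
  [1..1]={S,T2}  "c"  orig:{S}
  [2..2]={S,T2}  "c"  orig:{S}
  [0..1]={S}  "bc"
  [1..2]={X4}  "cc"  orig:{}
  [0..2]={S}  "bcc"

Original NTs in T[0,2] deriving "bcc": ["S"]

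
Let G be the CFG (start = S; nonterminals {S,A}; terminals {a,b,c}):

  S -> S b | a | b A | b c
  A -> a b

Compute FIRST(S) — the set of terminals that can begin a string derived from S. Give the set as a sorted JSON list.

FIRST iteration:
pass 1:
  A via A→a b: +{a}
  S via S→a: +{a}
  S via S→b A: +{b}
  S: {a,b}  A: {a}
pass 2: (stable)
  S: {a,b}  A: {a}

FIRST(S) = ["a", "b"]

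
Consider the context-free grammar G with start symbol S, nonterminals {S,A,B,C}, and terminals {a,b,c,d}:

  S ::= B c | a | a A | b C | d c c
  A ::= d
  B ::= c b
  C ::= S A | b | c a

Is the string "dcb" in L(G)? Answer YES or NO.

CNF form of G:
  S -> B T0 | T1 C | T2 A | T3 X4 | a
  A -> d
  B -> T0 T1
  C -> S A | T0 T2 | b
  T0 -> c
  T1 -> b
  T2 -> a
  T3 -> d
  X4 -> T0 T0

CYK table (by increasing span):
  cell(0,0) d: {A,T3}  orig:{A}
  cell(1,1) c: {T0}  orig:{}
  cell(2,2) b: {C,T1}  orig:{C}
  cell(0,1) dc: ∅
  cell(1,2) cb: {B}
  cell(0,2) dcb: ∅

S ∉ T[0,2] ⇒ NO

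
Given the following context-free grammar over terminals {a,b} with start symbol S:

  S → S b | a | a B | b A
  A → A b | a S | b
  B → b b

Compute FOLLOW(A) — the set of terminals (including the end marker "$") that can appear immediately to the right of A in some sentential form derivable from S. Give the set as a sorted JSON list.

FIRST sets, iterate to fixpoint:
[1]
  A via A→a S: +{a}
  A via A→b: +{b}
  B via B→b b: +{b}
  S via S→a: +{a}
  S via S→b A: +{b}
  FIRST(S)={a,b}  FIRST(A)={a,b}  FIRST(B)={b}
[2] (no change)
  FIRST(S)={a,b}  FIRST(A)={a,b}  FIRST(B)={b}

Compute FOLLOW by fixpoint:
FOLLOW(S) := {$}
iter 1:
  A→A b: FOLLOW(A) ⊇ FIRST(b) = {b}; new: +{b}
  A→a S: FOLLOW(S) ⊇ FOLLOW(A) ⊇ {b}; new: +{b}
  S→a B: FOLLOW(B) ⊇ FOLLOW(S) ⊇ {$,b}; new: +{$,b}
  S→b A: FOLLOW(A) ⊇ FOLLOW(S) ⊇ {$,b}; new: +{$}
  S: {$,b}  A: {$,b}  B: {$,b}
iter 2: done
  S: {$,b}  A: {$,b}  B: {$,b}

FOLLOW(A) = ["$", "b"]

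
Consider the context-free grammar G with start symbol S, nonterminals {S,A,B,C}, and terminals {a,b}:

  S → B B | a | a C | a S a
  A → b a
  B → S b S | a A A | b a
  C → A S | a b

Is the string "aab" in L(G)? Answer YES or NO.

Convert to CNF:
  S -> B B | T1 C | T1 X4 | a
  A -> T0 T1
  B -> S X2 | T0 T1 | T1 X3
  C -> A S | T1 T0
  T0 -> b
  T1 -> a
  X2 -> T0 S
  X3 -> A A
  X4 -> S T1

CYK fill:
  [0..0]={S,T1}  "a"  orig:{S}
  [1..1]={S,T1}  "a"  orig:{S}
  [2..2]={T0}  "b"  orig:{}
  [0..1]={X4}  "aa"  orig:{}
  [1..2]={C}  "ab"
  [0..2]={S}  "aab"

S ∈ T[0,2] ⇒ YES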